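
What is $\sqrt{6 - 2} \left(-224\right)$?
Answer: $-448$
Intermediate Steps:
$\sqrt{6 - 2} \left(-224\right) = \sqrt{4} \left(-224\right) = 2 \left(-224\right) = -448$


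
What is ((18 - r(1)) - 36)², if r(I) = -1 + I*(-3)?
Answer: 196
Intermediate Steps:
r(I) = -1 - 3*I
((18 - r(1)) - 36)² = ((18 - (-1 - 3*1)) - 36)² = ((18 - (-1 - 3)) - 36)² = ((18 - 1*(-4)) - 36)² = ((18 + 4) - 36)² = (22 - 36)² = (-14)² = 196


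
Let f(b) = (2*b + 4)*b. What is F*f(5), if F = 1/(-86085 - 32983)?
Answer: -35/59534 ≈ -0.00058790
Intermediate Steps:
F = -1/119068 (F = 1/(-119068) = -1/119068 ≈ -8.3986e-6)
f(b) = b*(4 + 2*b) (f(b) = (4 + 2*b)*b = b*(4 + 2*b))
F*f(5) = -5*(2 + 5)/59534 = -5*7/59534 = -1/119068*70 = -35/59534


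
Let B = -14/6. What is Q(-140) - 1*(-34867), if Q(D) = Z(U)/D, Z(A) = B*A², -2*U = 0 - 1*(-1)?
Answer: 8368081/240 ≈ 34867.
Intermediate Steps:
B = -7/3 (B = -14*⅙ = -7/3 ≈ -2.3333)
U = -½ (U = -(0 - 1*(-1))/2 = -(0 + 1)/2 = -½*1 = -½ ≈ -0.50000)
Z(A) = -7*A²/3
Q(D) = -7/(12*D) (Q(D) = (-7*(-½)²/3)/D = (-7/3*¼)/D = -7/(12*D))
Q(-140) - 1*(-34867) = -7/12/(-140) - 1*(-34867) = -7/12*(-1/140) + 34867 = 1/240 + 34867 = 8368081/240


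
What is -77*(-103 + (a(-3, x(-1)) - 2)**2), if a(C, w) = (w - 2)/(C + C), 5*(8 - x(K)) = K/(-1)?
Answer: 6527983/900 ≈ 7253.3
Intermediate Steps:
x(K) = 8 + K/5 (x(K) = 8 - K/(5*(-1)) = 8 - K*(-1)/5 = 8 - (-1)*K/5 = 8 + K/5)
a(C, w) = (-2 + w)/(2*C) (a(C, w) = (-2 + w)/((2*C)) = (-2 + w)*(1/(2*C)) = (-2 + w)/(2*C))
-77*(-103 + (a(-3, x(-1)) - 2)**2) = -77*(-103 + ((1/2)*(-2 + (8 + (1/5)*(-1)))/(-3) - 2)**2) = -77*(-103 + ((1/2)*(-1/3)*(-2 + (8 - 1/5)) - 2)**2) = -77*(-103 + ((1/2)*(-1/3)*(-2 + 39/5) - 2)**2) = -77*(-103 + ((1/2)*(-1/3)*(29/5) - 2)**2) = -77*(-103 + (-29/30 - 2)**2) = -77*(-103 + (-89/30)**2) = -77*(-103 + 7921/900) = -77*(-84779/900) = 6527983/900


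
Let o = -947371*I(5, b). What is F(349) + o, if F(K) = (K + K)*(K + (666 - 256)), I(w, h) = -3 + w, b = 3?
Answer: -1364960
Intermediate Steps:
F(K) = 2*K*(410 + K) (F(K) = (2*K)*(K + 410) = (2*K)*(410 + K) = 2*K*(410 + K))
o = -1894742 (o = -947371*(-3 + 5) = -947371*2 = -1894742)
F(349) + o = 2*349*(410 + 349) - 1894742 = 2*349*759 - 1894742 = 529782 - 1894742 = -1364960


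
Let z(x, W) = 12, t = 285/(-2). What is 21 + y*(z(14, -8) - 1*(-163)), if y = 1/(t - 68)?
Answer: 8491/421 ≈ 20.169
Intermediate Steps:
t = -285/2 (t = 285*(-½) = -285/2 ≈ -142.50)
y = -2/421 (y = 1/(-285/2 - 68) = 1/(-421/2) = -2/421 ≈ -0.0047506)
21 + y*(z(14, -8) - 1*(-163)) = 21 - 2*(12 - 1*(-163))/421 = 21 - 2*(12 + 163)/421 = 21 - 2/421*175 = 21 - 350/421 = 8491/421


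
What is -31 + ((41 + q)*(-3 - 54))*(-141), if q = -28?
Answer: 104450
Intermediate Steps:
-31 + ((41 + q)*(-3 - 54))*(-141) = -31 + ((41 - 28)*(-3 - 54))*(-141) = -31 + (13*(-57))*(-141) = -31 - 741*(-141) = -31 + 104481 = 104450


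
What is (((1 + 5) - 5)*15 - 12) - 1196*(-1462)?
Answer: 1748555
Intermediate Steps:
(((1 + 5) - 5)*15 - 12) - 1196*(-1462) = ((6 - 5)*15 - 12) + 1748552 = (1*15 - 12) + 1748552 = (15 - 12) + 1748552 = 3 + 1748552 = 1748555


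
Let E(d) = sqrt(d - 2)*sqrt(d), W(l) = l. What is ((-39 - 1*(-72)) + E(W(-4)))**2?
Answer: 1113 - 132*sqrt(6) ≈ 789.67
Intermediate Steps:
E(d) = sqrt(d)*sqrt(-2 + d) (E(d) = sqrt(-2 + d)*sqrt(d) = sqrt(d)*sqrt(-2 + d))
((-39 - 1*(-72)) + E(W(-4)))**2 = ((-39 - 1*(-72)) + sqrt(-4)*sqrt(-2 - 4))**2 = ((-39 + 72) + (2*I)*sqrt(-6))**2 = (33 + (2*I)*(I*sqrt(6)))**2 = (33 - 2*sqrt(6))**2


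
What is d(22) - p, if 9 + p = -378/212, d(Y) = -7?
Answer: 401/106 ≈ 3.7830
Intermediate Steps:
p = -1143/106 (p = -9 - 378/212 = -9 - 378*1/212 = -9 - 189/106 = -1143/106 ≈ -10.783)
d(22) - p = -7 - 1*(-1143/106) = -7 + 1143/106 = 401/106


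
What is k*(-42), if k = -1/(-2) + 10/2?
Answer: -231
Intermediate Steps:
k = 11/2 (k = -1*(-1/2) + 10*(1/2) = 1/2 + 5 = 11/2 ≈ 5.5000)
k*(-42) = (11/2)*(-42) = -231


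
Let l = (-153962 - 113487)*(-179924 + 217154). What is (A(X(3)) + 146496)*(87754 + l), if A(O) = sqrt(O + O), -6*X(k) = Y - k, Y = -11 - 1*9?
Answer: -1458666314439936 - 9957038516*sqrt(69)/3 ≈ -1.4587e+15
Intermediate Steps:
Y = -20 (Y = -11 - 9 = -20)
X(k) = 10/3 + k/6 (X(k) = -(-20 - k)/6 = 10/3 + k/6)
l = -9957126270 (l = -267449*37230 = -9957126270)
A(O) = sqrt(2)*sqrt(O) (A(O) = sqrt(2*O) = sqrt(2)*sqrt(O))
(A(X(3)) + 146496)*(87754 + l) = (sqrt(2)*sqrt(10/3 + (1/6)*3) + 146496)*(87754 - 9957126270) = (sqrt(2)*sqrt(10/3 + 1/2) + 146496)*(-9957038516) = (sqrt(2)*sqrt(23/6) + 146496)*(-9957038516) = (sqrt(2)*(sqrt(138)/6) + 146496)*(-9957038516) = (sqrt(69)/3 + 146496)*(-9957038516) = (146496 + sqrt(69)/3)*(-9957038516) = -1458666314439936 - 9957038516*sqrt(69)/3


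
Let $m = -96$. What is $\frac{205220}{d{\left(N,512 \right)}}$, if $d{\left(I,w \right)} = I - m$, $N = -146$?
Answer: $- \frac{20522}{5} \approx -4104.4$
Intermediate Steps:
$d{\left(I,w \right)} = 96 + I$ ($d{\left(I,w \right)} = I - -96 = I + 96 = 96 + I$)
$\frac{205220}{d{\left(N,512 \right)}} = \frac{205220}{96 - 146} = \frac{205220}{-50} = 205220 \left(- \frac{1}{50}\right) = - \frac{20522}{5}$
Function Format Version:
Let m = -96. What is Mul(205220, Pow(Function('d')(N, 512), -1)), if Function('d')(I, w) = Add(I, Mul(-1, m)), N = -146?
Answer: Rational(-20522, 5) ≈ -4104.4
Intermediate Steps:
Function('d')(I, w) = Add(96, I) (Function('d')(I, w) = Add(I, Mul(-1, -96)) = Add(I, 96) = Add(96, I))
Mul(205220, Pow(Function('d')(N, 512), -1)) = Mul(205220, Pow(Add(96, -146), -1)) = Mul(205220, Pow(-50, -1)) = Mul(205220, Rational(-1, 50)) = Rational(-20522, 5)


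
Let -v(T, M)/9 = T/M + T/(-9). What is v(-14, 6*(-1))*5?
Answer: -175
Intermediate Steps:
v(T, M) = T - 9*T/M (v(T, M) = -9*(T/M + T/(-9)) = -9*(T/M + T*(-1/9)) = -9*(T/M - T/9) = -9*(-T/9 + T/M) = T - 9*T/M)
v(-14, 6*(-1))*5 = -14*(-9 + 6*(-1))/(6*(-1))*5 = -14*(-9 - 6)/(-6)*5 = -14*(-1/6)*(-15)*5 = -35*5 = -175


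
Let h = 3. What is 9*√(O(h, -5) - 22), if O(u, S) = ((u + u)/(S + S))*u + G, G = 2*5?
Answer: 9*I*√345/5 ≈ 33.434*I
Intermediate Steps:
G = 10
O(u, S) = 10 + u²/S (O(u, S) = ((u + u)/(S + S))*u + 10 = ((2*u)/((2*S)))*u + 10 = ((2*u)*(1/(2*S)))*u + 10 = (u/S)*u + 10 = u²/S + 10 = 10 + u²/S)
9*√(O(h, -5) - 22) = 9*√((10 + 3²/(-5)) - 22) = 9*√((10 - ⅕*9) - 22) = 9*√((10 - 9/5) - 22) = 9*√(41/5 - 22) = 9*√(-69/5) = 9*(I*√345/5) = 9*I*√345/5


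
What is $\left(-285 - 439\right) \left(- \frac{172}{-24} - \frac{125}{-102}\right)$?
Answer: $- \frac{309872}{51} \approx -6075.9$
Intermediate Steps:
$\left(-285 - 439\right) \left(- \frac{172}{-24} - \frac{125}{-102}\right) = - 724 \left(\left(-172\right) \left(- \frac{1}{24}\right) - - \frac{125}{102}\right) = - 724 \left(\frac{43}{6} + \frac{125}{102}\right) = \left(-724\right) \frac{428}{51} = - \frac{309872}{51}$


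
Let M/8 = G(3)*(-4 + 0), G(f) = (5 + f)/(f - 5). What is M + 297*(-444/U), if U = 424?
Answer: -19399/106 ≈ -183.01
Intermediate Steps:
G(f) = (5 + f)/(-5 + f)
M = 128 (M = 8*(((5 + 3)/(-5 + 3))*(-4 + 0)) = 8*((8/(-2))*(-4)) = 8*(-1/2*8*(-4)) = 8*(-4*(-4)) = 8*16 = 128)
M + 297*(-444/U) = 128 + 297*(-444/424) = 128 + 297*(-444*1/424) = 128 + 297*(-111/106) = 128 - 32967/106 = -19399/106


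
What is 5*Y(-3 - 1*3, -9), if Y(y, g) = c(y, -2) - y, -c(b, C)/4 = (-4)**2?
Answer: -290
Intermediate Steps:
c(b, C) = -64 (c(b, C) = -4*(-4)**2 = -4*16 = -64)
Y(y, g) = -64 - y
5*Y(-3 - 1*3, -9) = 5*(-64 - (-3 - 1*3)) = 5*(-64 - (-3 - 3)) = 5*(-64 - 1*(-6)) = 5*(-64 + 6) = 5*(-58) = -290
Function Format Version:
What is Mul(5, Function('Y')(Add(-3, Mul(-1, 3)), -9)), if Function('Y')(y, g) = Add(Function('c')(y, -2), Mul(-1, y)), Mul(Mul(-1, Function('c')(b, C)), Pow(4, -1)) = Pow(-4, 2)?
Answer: -290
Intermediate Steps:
Function('c')(b, C) = -64 (Function('c')(b, C) = Mul(-4, Pow(-4, 2)) = Mul(-4, 16) = -64)
Function('Y')(y, g) = Add(-64, Mul(-1, y))
Mul(5, Function('Y')(Add(-3, Mul(-1, 3)), -9)) = Mul(5, Add(-64, Mul(-1, Add(-3, Mul(-1, 3))))) = Mul(5, Add(-64, Mul(-1, Add(-3, -3)))) = Mul(5, Add(-64, Mul(-1, -6))) = Mul(5, Add(-64, 6)) = Mul(5, -58) = -290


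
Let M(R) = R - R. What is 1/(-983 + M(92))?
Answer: -1/983 ≈ -0.0010173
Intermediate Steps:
M(R) = 0
1/(-983 + M(92)) = 1/(-983 + 0) = 1/(-983) = -1/983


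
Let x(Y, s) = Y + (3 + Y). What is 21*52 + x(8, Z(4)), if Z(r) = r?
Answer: 1111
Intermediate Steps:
x(Y, s) = 3 + 2*Y
21*52 + x(8, Z(4)) = 21*52 + (3 + 2*8) = 1092 + (3 + 16) = 1092 + 19 = 1111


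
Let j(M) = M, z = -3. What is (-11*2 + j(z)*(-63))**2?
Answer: 27889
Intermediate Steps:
(-11*2 + j(z)*(-63))**2 = (-11*2 - 3*(-63))**2 = (-22 + 189)**2 = 167**2 = 27889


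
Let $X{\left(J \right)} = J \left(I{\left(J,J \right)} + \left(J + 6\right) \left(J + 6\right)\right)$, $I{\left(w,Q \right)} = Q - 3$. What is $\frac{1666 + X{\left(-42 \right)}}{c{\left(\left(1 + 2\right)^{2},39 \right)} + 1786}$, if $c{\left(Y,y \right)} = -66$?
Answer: $- \frac{12719}{430} \approx -29.579$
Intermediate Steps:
$I{\left(w,Q \right)} = -3 + Q$
$X{\left(J \right)} = J \left(-3 + J + \left(6 + J\right)^{2}\right)$ ($X{\left(J \right)} = J \left(\left(-3 + J\right) + \left(J + 6\right) \left(J + 6\right)\right) = J \left(\left(-3 + J\right) + \left(6 + J\right) \left(6 + J\right)\right) = J \left(\left(-3 + J\right) + \left(6 + J\right)^{2}\right) = J \left(-3 + J + \left(6 + J\right)^{2}\right)$)
$\frac{1666 + X{\left(-42 \right)}}{c{\left(\left(1 + 2\right)^{2},39 \right)} + 1786} = \frac{1666 - 42 \left(-3 - 42 + \left(6 - 42\right)^{2}\right)}{-66 + 1786} = \frac{1666 - 42 \left(-3 - 42 + \left(-36\right)^{2}\right)}{1720} = \left(1666 - 42 \left(-3 - 42 + 1296\right)\right) \frac{1}{1720} = \left(1666 - 52542\right) \frac{1}{1720} = \left(-50876\right) \frac{1}{1720} = - \frac{12719}{430}$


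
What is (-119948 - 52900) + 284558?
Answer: 111710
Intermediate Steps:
(-119948 - 52900) + 284558 = -172848 + 284558 = 111710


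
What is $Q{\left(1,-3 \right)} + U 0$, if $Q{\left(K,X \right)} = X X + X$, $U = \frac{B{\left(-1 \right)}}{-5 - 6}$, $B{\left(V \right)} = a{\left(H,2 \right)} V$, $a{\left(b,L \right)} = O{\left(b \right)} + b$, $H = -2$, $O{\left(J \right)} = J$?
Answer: $6$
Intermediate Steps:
$a{\left(b,L \right)} = 2 b$ ($a{\left(b,L \right)} = b + b = 2 b$)
$B{\left(V \right)} = - 4 V$ ($B{\left(V \right)} = 2 \left(-2\right) V = - 4 V$)
$U = - \frac{4}{11}$ ($U = \frac{\left(-4\right) \left(-1\right)}{-5 - 6} = \frac{4}{-11} = 4 \left(- \frac{1}{11}\right) = - \frac{4}{11} \approx -0.36364$)
$Q{\left(K,X \right)} = X + X^{2}$ ($Q{\left(K,X \right)} = X^{2} + X = X + X^{2}$)
$Q{\left(1,-3 \right)} + U 0 = - 3 \left(1 - 3\right) - 0 = \left(-3\right) \left(-2\right) + 0 = 6 + 0 = 6$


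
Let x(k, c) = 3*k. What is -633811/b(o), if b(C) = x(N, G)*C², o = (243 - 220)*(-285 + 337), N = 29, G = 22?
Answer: -27557/5410704 ≈ -0.0050931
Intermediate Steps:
o = 1196 (o = 23*52 = 1196)
b(C) = 87*C² (b(C) = (3*29)*C² = 87*C²)
-633811/b(o) = -633811/(87*1196²) = -633811/(87*1430416) = -633811/124446192 = -633811*1/124446192 = -27557/5410704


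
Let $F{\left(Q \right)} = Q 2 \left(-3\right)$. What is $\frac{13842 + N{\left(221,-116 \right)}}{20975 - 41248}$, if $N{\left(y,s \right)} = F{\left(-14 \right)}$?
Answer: $- \frac{1266}{1843} \approx -0.68692$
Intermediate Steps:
$F{\left(Q \right)} = - 6 Q$ ($F{\left(Q \right)} = 2 Q \left(-3\right) = - 6 Q$)
$N{\left(y,s \right)} = 84$ ($N{\left(y,s \right)} = \left(-6\right) \left(-14\right) = 84$)
$\frac{13842 + N{\left(221,-116 \right)}}{20975 - 41248} = \frac{13842 + 84}{20975 - 41248} = \frac{13926}{-20273} = 13926 \left(- \frac{1}{20273}\right) = - \frac{1266}{1843}$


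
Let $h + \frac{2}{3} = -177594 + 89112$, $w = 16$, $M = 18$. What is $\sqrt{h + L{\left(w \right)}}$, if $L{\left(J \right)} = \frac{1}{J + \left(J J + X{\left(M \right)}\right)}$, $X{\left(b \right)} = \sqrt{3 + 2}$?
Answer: $\frac{\sqrt{-216605559 - 796344 \sqrt{5}}}{3 \sqrt{272 + \sqrt{5}}} \approx 297.46 i$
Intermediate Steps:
$X{\left(b \right)} = \sqrt{5}$
$L{\left(J \right)} = \frac{1}{J + \sqrt{5} + J^{2}}$ ($L{\left(J \right)} = \frac{1}{J + \left(J J + \sqrt{5}\right)} = \frac{1}{J + \left(J^{2} + \sqrt{5}\right)} = \frac{1}{J + \left(\sqrt{5} + J^{2}\right)} = \frac{1}{J + \sqrt{5} + J^{2}}$)
$h = - \frac{265448}{3}$ ($h = - \frac{2}{3} + \left(-177594 + 89112\right) = - \frac{2}{3} - 88482 = - \frac{265448}{3} \approx -88483.0$)
$\sqrt{h + L{\left(w \right)}} = \sqrt{- \frac{265448}{3} + \frac{1}{16 + \sqrt{5} + 16^{2}}} = \sqrt{- \frac{265448}{3} + \frac{1}{16 + \sqrt{5} + 256}} = \sqrt{- \frac{265448}{3} + \frac{1}{272 + \sqrt{5}}}$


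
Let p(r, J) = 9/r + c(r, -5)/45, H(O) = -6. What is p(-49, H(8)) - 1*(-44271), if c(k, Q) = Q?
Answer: 19523381/441 ≈ 44271.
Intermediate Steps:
p(r, J) = -⅑ + 9/r (p(r, J) = 9/r - 5/45 = 9/r - 5*1/45 = 9/r - ⅑ = -⅑ + 9/r)
p(-49, H(8)) - 1*(-44271) = (⅑)*(81 - 1*(-49))/(-49) - 1*(-44271) = (⅑)*(-1/49)*(81 + 49) + 44271 = (⅑)*(-1/49)*130 + 44271 = -130/441 + 44271 = 19523381/441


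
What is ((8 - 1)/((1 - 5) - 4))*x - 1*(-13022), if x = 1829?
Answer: 91373/8 ≈ 11422.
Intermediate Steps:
((8 - 1)/((1 - 5) - 4))*x - 1*(-13022) = ((8 - 1)/((1 - 5) - 4))*1829 - 1*(-13022) = (7/(-4 - 4))*1829 + 13022 = (7/(-8))*1829 + 13022 = (7*(-1/8))*1829 + 13022 = -7/8*1829 + 13022 = -12803/8 + 13022 = 91373/8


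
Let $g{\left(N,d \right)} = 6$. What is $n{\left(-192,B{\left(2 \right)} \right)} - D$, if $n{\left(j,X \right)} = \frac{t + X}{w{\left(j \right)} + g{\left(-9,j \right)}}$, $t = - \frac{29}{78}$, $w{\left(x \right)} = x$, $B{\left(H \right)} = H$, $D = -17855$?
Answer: $\frac{259040213}{14508} \approx 17855.0$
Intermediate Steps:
$t = - \frac{29}{78}$ ($t = \left(-29\right) \frac{1}{78} = - \frac{29}{78} \approx -0.37179$)
$n{\left(j,X \right)} = \frac{- \frac{29}{78} + X}{6 + j}$ ($n{\left(j,X \right)} = \frac{- \frac{29}{78} + X}{j + 6} = \frac{- \frac{29}{78} + X}{6 + j}$)
$n{\left(-192,B{\left(2 \right)} \right)} - D = \frac{- \frac{29}{78} + 2}{6 - 192} - -17855 = \frac{1}{-186} \cdot \frac{127}{78} + 17855 = \left(- \frac{1}{186}\right) \frac{127}{78} + 17855 = - \frac{127}{14508} + 17855 = \frac{259040213}{14508}$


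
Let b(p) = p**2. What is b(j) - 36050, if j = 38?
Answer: -34606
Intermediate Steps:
b(j) - 36050 = 38**2 - 36050 = 1444 - 36050 = -34606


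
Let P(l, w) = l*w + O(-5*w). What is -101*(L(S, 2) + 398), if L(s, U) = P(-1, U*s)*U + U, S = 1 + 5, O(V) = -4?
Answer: -37168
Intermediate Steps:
S = 6
P(l, w) = -4 + l*w (P(l, w) = l*w - 4 = -4 + l*w)
L(s, U) = U + U*(-4 - U*s) (L(s, U) = (-4 - U*s)*U + U = U*(-4 - U*s) + U = U + U*(-4 - U*s))
-101*(L(S, 2) + 398) = -101*(-1*2*(3 + 2*6) + 398) = -101*(-1*2*(3 + 12) + 398) = -101*(-1*2*15 + 398) = -101*(-30 + 398) = -101*368 = -37168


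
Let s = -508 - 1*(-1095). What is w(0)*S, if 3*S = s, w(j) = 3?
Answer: 587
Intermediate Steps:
s = 587 (s = -508 + 1095 = 587)
S = 587/3 (S = (⅓)*587 = 587/3 ≈ 195.67)
w(0)*S = 3*(587/3) = 587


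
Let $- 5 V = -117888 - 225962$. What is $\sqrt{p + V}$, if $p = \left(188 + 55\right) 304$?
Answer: $\sqrt{142642} \approx 377.68$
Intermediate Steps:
$V = 68770$ ($V = - \frac{-117888 - 225962}{5} = \left(- \frac{1}{5}\right) \left(-343850\right) = 68770$)
$p = 73872$ ($p = 243 \cdot 304 = 73872$)
$\sqrt{p + V} = \sqrt{73872 + 68770} = \sqrt{142642}$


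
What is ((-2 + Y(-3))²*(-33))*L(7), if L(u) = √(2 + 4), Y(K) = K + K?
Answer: -2112*√6 ≈ -5173.3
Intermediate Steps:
Y(K) = 2*K
L(u) = √6
((-2 + Y(-3))²*(-33))*L(7) = ((-2 + 2*(-3))²*(-33))*√6 = ((-2 - 6)²*(-33))*√6 = ((-8)²*(-33))*√6 = (64*(-33))*√6 = -2112*√6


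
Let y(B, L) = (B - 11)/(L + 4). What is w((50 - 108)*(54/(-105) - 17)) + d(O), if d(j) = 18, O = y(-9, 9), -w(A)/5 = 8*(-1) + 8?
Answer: 18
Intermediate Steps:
y(B, L) = (-11 + B)/(4 + L)
w(A) = 0 (w(A) = -5*(8*(-1) + 8) = -5*(-8 + 8) = -5*0 = 0)
O = -20/13 (O = (-11 - 9)/(4 + 9) = -20/13 ≈ -1.5385)
w((50 - 108)*(54/(-105) - 17)) + d(O) = 0 + 18 = 18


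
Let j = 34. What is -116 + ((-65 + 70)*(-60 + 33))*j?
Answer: -4706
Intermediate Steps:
-116 + ((-65 + 70)*(-60 + 33))*j = -116 + ((-65 + 70)*(-60 + 33))*34 = -116 + (5*(-27))*34 = -116 - 135*34 = -116 - 4590 = -4706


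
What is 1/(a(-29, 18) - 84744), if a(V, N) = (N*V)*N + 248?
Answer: -1/93892 ≈ -1.0651e-5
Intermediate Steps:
a(V, N) = 248 + V*N**2 (a(V, N) = V*N**2 + 248 = 248 + V*N**2)
1/(a(-29, 18) - 84744) = 1/((248 - 29*18**2) - 84744) = 1/((248 - 29*324) - 84744) = 1/((248 - 9396) - 84744) = 1/(-9148 - 84744) = 1/(-93892) = -1/93892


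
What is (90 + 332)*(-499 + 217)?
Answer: -119004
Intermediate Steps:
(90 + 332)*(-499 + 217) = 422*(-282) = -119004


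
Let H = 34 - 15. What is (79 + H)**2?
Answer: 9604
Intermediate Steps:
H = 19
(79 + H)**2 = (79 + 19)**2 = 98**2 = 9604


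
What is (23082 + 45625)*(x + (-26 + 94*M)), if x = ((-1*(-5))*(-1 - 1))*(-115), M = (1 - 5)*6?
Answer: -77776324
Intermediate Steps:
M = -24 (M = -4*6 = -24)
x = 1150 (x = (5*(-2))*(-115) = -10*(-115) = 1150)
(23082 + 45625)*(x + (-26 + 94*M)) = (23082 + 45625)*(1150 + (-26 + 94*(-24))) = 68707*(1150 + (-26 - 2256)) = 68707*(1150 - 2282) = 68707*(-1132) = -77776324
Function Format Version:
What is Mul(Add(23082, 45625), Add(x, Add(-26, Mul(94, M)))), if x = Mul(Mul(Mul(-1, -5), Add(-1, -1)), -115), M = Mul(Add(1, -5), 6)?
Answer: -77776324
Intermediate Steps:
M = -24 (M = Mul(-4, 6) = -24)
x = 1150 (x = Mul(Mul(5, -2), -115) = Mul(-10, -115) = 1150)
Mul(Add(23082, 45625), Add(x, Add(-26, Mul(94, M)))) = Mul(Add(23082, 45625), Add(1150, Add(-26, Mul(94, -24)))) = Mul(68707, Add(1150, Add(-26, -2256))) = Mul(68707, Add(1150, -2282)) = Mul(68707, -1132) = -77776324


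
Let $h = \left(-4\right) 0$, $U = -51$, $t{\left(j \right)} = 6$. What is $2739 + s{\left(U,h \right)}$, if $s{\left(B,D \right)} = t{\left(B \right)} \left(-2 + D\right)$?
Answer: $2727$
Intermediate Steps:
$h = 0$
$s{\left(B,D \right)} = -12 + 6 D$ ($s{\left(B,D \right)} = 6 \left(-2 + D\right) = -12 + 6 D$)
$2739 + s{\left(U,h \right)} = 2739 + \left(-12 + 6 \cdot 0\right) = 2739 + \left(-12 + 0\right) = 2739 - 12 = 2727$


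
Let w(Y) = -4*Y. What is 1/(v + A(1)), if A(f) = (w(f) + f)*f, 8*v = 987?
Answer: 8/963 ≈ 0.0083074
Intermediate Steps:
v = 987/8 (v = (1/8)*987 = 987/8 ≈ 123.38)
A(f) = -3*f**2 (A(f) = (-4*f + f)*f = (-3*f)*f = -3*f**2)
1/(v + A(1)) = 1/(987/8 - 3*1**2) = 1/(987/8 - 3*1) = 1/(987/8 - 3) = 1/(963/8) = 8/963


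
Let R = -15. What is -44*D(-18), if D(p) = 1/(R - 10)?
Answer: 44/25 ≈ 1.7600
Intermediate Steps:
D(p) = -1/25 (D(p) = 1/(-15 - 10) = 1/(-25) = -1/25)
-44*D(-18) = -44*(-1/25) = 44/25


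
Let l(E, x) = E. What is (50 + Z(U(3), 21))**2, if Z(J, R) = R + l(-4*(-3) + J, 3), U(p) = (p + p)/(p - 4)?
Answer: 5929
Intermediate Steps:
U(p) = 2*p/(-4 + p) (U(p) = (2*p)/(-4 + p) = 2*p/(-4 + p))
Z(J, R) = 12 + J + R (Z(J, R) = R + (-4*(-3) + J) = R + (12 + J) = 12 + J + R)
(50 + Z(U(3), 21))**2 = (50 + (12 + 2*3/(-4 + 3) + 21))**2 = (50 + (12 + 2*3/(-1) + 21))**2 = (50 + (12 + 2*3*(-1) + 21))**2 = (50 + (12 - 6 + 21))**2 = (50 + 27)**2 = 77**2 = 5929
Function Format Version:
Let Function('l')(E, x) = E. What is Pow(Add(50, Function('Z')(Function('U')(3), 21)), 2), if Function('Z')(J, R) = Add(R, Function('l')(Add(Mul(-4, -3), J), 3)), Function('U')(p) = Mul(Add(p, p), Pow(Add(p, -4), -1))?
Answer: 5929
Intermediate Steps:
Function('U')(p) = Mul(2, p, Pow(Add(-4, p), -1)) (Function('U')(p) = Mul(Mul(2, p), Pow(Add(-4, p), -1)) = Mul(2, p, Pow(Add(-4, p), -1)))
Function('Z')(J, R) = Add(12, J, R) (Function('Z')(J, R) = Add(R, Add(Mul(-4, -3), J)) = Add(R, Add(12, J)) = Add(12, J, R))
Pow(Add(50, Function('Z')(Function('U')(3), 21)), 2) = Pow(Add(50, Add(12, Mul(2, 3, Pow(Add(-4, 3), -1)), 21)), 2) = Pow(Add(50, Add(12, Mul(2, 3, Pow(-1, -1)), 21)), 2) = Pow(Add(50, Add(12, Mul(2, 3, -1), 21)), 2) = Pow(Add(50, Add(12, -6, 21)), 2) = Pow(Add(50, 27), 2) = Pow(77, 2) = 5929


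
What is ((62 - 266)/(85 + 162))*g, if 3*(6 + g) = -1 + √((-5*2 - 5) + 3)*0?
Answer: 68/13 ≈ 5.2308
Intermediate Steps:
g = -19/3 (g = -6 + (-1 + √((-5*2 - 5) + 3)*0)/3 = -6 + (-1 + √((-10 - 5) + 3)*0)/3 = -6 + (-1 + √(-15 + 3)*0)/3 = -6 + (-1 + √(-12)*0)/3 = -6 + (-1 + (2*I*√3)*0)/3 = -6 + (-1 + 0)/3 = -6 + (⅓)*(-1) = -6 - ⅓ = -19/3 ≈ -6.3333)
((62 - 266)/(85 + 162))*g = ((62 - 266)/(85 + 162))*(-19/3) = -204/247*(-19/3) = 68/13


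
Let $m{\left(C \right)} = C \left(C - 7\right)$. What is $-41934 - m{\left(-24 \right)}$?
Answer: $-42678$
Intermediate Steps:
$m{\left(C \right)} = C \left(-7 + C\right)$
$-41934 - m{\left(-24 \right)} = -41934 - - 24 \left(-7 - 24\right) = -41934 - \left(-24\right) \left(-31\right) = -41934 - 744 = -42678$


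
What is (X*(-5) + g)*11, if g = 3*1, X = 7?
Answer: -352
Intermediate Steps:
g = 3
(X*(-5) + g)*11 = (7*(-5) + 3)*11 = (-35 + 3)*11 = -32*11 = -352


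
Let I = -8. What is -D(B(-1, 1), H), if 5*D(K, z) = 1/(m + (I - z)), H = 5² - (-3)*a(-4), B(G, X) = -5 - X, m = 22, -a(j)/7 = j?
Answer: 1/475 ≈ 0.0021053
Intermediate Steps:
a(j) = -7*j
H = 109 (H = 5² - (-3)*(-7*(-4)) = 25 - (-3)*28 = 25 - 1*(-84) = 25 + 84 = 109)
D(K, z) = 1/(5*(14 - z)) (D(K, z) = 1/(5*(22 + (-8 - z))) = 1/(5*(14 - z)))
-D(B(-1, 1), H) = -(-1)/(-70 + 5*109) = -(-1)/(-70 + 545) = -(-1)/475 = -1*(-1/475) = 1/475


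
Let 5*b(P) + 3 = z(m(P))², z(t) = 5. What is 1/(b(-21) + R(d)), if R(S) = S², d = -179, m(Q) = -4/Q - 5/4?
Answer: 5/160227 ≈ 3.1206e-5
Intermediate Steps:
m(Q) = -5/4 - 4/Q (m(Q) = -4/Q - 5*¼ = -4/Q - 5/4 = -5/4 - 4/Q)
b(P) = 22/5 (b(P) = -⅗ + (⅕)*5² = -⅗ + (⅕)*25 = -⅗ + 5 = 22/5)
1/(b(-21) + R(d)) = 1/(22/5 + (-179)²) = 1/(22/5 + 32041) = 1/(160227/5) = 5/160227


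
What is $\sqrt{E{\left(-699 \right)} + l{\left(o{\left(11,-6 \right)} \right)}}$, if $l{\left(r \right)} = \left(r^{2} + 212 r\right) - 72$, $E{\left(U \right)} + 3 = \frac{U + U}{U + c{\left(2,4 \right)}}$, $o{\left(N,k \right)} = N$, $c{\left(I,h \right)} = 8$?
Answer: $\frac{2 \sqrt{284103959}}{691} \approx 48.785$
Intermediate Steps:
$E{\left(U \right)} = -3 + \frac{2 U}{8 + U}$ ($E{\left(U \right)} = -3 + \frac{U + U}{U + 8} = -3 + \frac{2 U}{8 + U}$)
$l{\left(r \right)} = -72 + r^{2} + 212 r$
$\sqrt{E{\left(-699 \right)} + l{\left(o{\left(11,-6 \right)} \right)}} = \sqrt{\frac{-24 - -699}{8 - 699} + \left(-72 + 11^{2} + 212 \cdot 11\right)} = \sqrt{\frac{-24 + 699}{-691} + \left(-72 + 121 + 2332\right)} = \sqrt{\left(- \frac{1}{691}\right) 675 + 2381} = \sqrt{- \frac{675}{691} + 2381} = \sqrt{\frac{1644596}{691}} = \frac{2 \sqrt{284103959}}{691}$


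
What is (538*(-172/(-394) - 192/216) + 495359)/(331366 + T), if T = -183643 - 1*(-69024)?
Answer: 877840031/384292431 ≈ 2.2843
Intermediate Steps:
T = -114619 (T = -183643 + 69024 = -114619)
(538*(-172/(-394) - 192/216) + 495359)/(331366 + T) = (538*(-172/(-394) - 192/216) + 495359)/(331366 - 114619) = (538*(-172*(-1/394) - 192*1/216) + 495359)/216747 = (538*(86/197 - 8/9) + 495359)*(1/216747) = (538*(-802/1773) + 495359)*(1/216747) = (-431476/1773 + 495359)*(1/216747) = (877840031/1773)*(1/216747) = 877840031/384292431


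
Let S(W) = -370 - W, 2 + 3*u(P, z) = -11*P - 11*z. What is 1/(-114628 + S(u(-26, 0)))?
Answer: -3/345278 ≈ -8.6887e-6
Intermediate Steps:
u(P, z) = -⅔ - 11*P/3 - 11*z/3 (u(P, z) = -⅔ + (-11*P - 11*z)/3 = -⅔ + (-11*P/3 - 11*z/3) = -⅔ - 11*P/3 - 11*z/3)
1/(-114628 + S(u(-26, 0))) = 1/(-114628 + (-370 - (-⅔ - 11/3*(-26) - 11/3*0))) = 1/(-114628 + (-370 - (-⅔ + 286/3 + 0))) = 1/(-114628 + (-370 - 1*284/3)) = 1/(-114628 + (-370 - 284/3)) = 1/(-114628 - 1394/3) = 1/(-345278/3) = -3/345278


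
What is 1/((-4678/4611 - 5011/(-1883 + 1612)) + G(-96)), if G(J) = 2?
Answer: 1249581/24337145 ≈ 0.051345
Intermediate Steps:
1/((-4678/4611 - 5011/(-1883 + 1612)) + G(-96)) = 1/((-4678/4611 - 5011/(-1883 + 1612)) + 2) = 1/((-4678*1/4611 - 5011/(-271)) + 2) = 1/((-4678/4611 - 5011*(-1/271)) + 2) = 1/((-4678/4611 + 5011/271) + 2) = 1/(21837983/1249581 + 2) = 1/(24337145/1249581) = 1249581/24337145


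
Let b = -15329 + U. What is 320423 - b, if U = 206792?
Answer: 128960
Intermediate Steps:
b = 191463 (b = -15329 + 206792 = 191463)
320423 - b = 320423 - 1*191463 = 320423 - 191463 = 128960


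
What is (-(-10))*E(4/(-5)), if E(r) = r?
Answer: -8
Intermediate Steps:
(-(-10))*E(4/(-5)) = (-(-10))*(4/(-5)) = (-5*(-2))*(4*(-⅕)) = 10*(-⅘) = -8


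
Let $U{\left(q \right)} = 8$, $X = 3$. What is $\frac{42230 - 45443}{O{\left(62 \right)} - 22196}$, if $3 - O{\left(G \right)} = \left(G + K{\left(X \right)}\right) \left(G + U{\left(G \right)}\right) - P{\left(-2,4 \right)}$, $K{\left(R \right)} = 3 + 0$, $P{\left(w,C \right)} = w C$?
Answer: $\frac{1071}{8917} \approx 0.12011$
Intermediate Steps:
$P{\left(w,C \right)} = C w$
$K{\left(R \right)} = 3$
$O{\left(G \right)} = -5 - \left(3 + G\right) \left(8 + G\right)$ ($O{\left(G \right)} = 3 - \left(\left(G + 3\right) \left(G + 8\right) - 4 \left(-2\right)\right) = 3 - \left(\left(3 + G\right) \left(8 + G\right) - -8\right) = 3 - \left(\left(3 + G\right) \left(8 + G\right) + 8\right) = 3 - \left(8 + \left(3 + G\right) \left(8 + G\right)\right) = -5 - \left(3 + G\right) \left(8 + G\right)$)
$\frac{42230 - 45443}{O{\left(62 \right)} - 22196} = \frac{42230 - 45443}{\left(-29 - 62^{2} - 682\right) - 22196} = - \frac{3213}{\left(-29 - 3844 - 682\right) - 22196} = - \frac{3213}{-4555 - 22196} = - \frac{3213}{-26751} = \left(-3213\right) \left(- \frac{1}{26751}\right) = \frac{1071}{8917}$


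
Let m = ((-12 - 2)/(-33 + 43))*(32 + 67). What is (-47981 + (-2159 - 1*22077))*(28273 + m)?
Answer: -10158909824/5 ≈ -2.0318e+9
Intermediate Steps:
m = -693/5 (m = -14/10*99 = -14*⅒*99 = -7/5*99 = -693/5 ≈ -138.60)
(-47981 + (-2159 - 1*22077))*(28273 + m) = (-47981 + (-2159 - 1*22077))*(28273 - 693/5) = (-47981 + (-2159 - 22077))*(140672/5) = (-47981 - 24236)*(140672/5) = -72217*140672/5 = -10158909824/5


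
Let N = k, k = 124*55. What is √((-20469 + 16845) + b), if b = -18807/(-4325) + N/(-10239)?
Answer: I*√283984068940146969/8856735 ≈ 60.169*I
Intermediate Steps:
k = 6820
N = 6820
b = 163068373/44283675 (b = -18807/(-4325) + 6820/(-10239) = -18807*(-1/4325) + 6820*(-1/10239) = 18807/4325 - 6820/10239 = 163068373/44283675 ≈ 3.6824)
√((-20469 + 16845) + b) = √((-20469 + 16845) + 163068373/44283675) = √(-3624 + 163068373/44283675) = √(-160320969827/44283675) = I*√283984068940146969/8856735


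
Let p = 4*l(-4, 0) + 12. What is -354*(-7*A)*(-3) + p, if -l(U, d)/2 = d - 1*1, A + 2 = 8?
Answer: -44584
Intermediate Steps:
A = 6 (A = -2 + 8 = 6)
l(U, d) = 2 - 2*d (l(U, d) = -2*(d - 1*1) = -2*(d - 1) = -2*(-1 + d) = 2 - 2*d)
p = 20 (p = 4*(2 - 2*0) + 12 = 4*(2 + 0) + 12 = 4*2 + 12 = 8 + 12 = 20)
-354*(-7*A)*(-3) + p = -354*(-7*6)*(-3) + 20 = -(-14868)*(-3) + 20 = -354*126 + 20 = -44604 + 20 = -44584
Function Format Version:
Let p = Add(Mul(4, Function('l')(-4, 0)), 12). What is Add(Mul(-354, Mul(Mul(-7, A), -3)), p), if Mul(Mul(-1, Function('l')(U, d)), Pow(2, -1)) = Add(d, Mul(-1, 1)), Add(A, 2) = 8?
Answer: -44584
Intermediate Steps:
A = 6 (A = Add(-2, 8) = 6)
Function('l')(U, d) = Add(2, Mul(-2, d)) (Function('l')(U, d) = Mul(-2, Add(d, Mul(-1, 1))) = Mul(-2, Add(d, -1)) = Mul(-2, Add(-1, d)) = Add(2, Mul(-2, d)))
p = 20 (p = Add(Mul(4, Add(2, Mul(-2, 0))), 12) = Add(Mul(4, Add(2, 0)), 12) = Add(Mul(4, 2), 12) = Add(8, 12) = 20)
Add(Mul(-354, Mul(Mul(-7, A), -3)), p) = Add(Mul(-354, Mul(Mul(-7, 6), -3)), 20) = Add(Mul(-354, Mul(-42, -3)), 20) = Add(Mul(-354, 126), 20) = Add(-44604, 20) = -44584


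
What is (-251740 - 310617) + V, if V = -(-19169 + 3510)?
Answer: -546698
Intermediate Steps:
V = 15659 (V = -1*(-15659) = 15659)
(-251740 - 310617) + V = (-251740 - 310617) + 15659 = -562357 + 15659 = -546698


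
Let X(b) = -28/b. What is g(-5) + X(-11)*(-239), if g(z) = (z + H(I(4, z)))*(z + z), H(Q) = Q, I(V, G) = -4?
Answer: -5702/11 ≈ -518.36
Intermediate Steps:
g(z) = 2*z*(-4 + z) (g(z) = (z - 4)*(z + z) = (-4 + z)*(2*z) = 2*z*(-4 + z))
g(-5) + X(-11)*(-239) = 2*(-5)*(-4 - 5) - 28/(-11)*(-239) = 2*(-5)*(-9) - 28*(-1/11)*(-239) = 90 + (28/11)*(-239) = 90 - 6692/11 = -5702/11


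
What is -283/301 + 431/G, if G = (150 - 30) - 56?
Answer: 111619/19264 ≈ 5.7942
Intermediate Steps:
G = 64 (G = 120 - 56 = 64)
-283/301 + 431/G = -283/301 + 431/64 = 111619/19264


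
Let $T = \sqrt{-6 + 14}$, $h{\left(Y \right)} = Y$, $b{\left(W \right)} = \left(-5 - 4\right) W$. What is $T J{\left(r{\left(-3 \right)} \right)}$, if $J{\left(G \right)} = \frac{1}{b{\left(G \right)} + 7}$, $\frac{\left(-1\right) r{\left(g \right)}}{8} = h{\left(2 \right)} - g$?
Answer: $\frac{2 \sqrt{2}}{367} \approx 0.0077069$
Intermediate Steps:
$b{\left(W \right)} = - 9 W$
$r{\left(g \right)} = -16 + 8 g$ ($r{\left(g \right)} = - 8 \left(2 - g\right) = -16 + 8 g$)
$J{\left(G \right)} = \frac{1}{7 - 9 G}$ ($J{\left(G \right)} = \frac{1}{- 9 G + 7} = \frac{1}{7 - 9 G}$)
$T = 2 \sqrt{2}$ ($T = \sqrt{8} = 2 \sqrt{2} \approx 2.8284$)
$T J{\left(r{\left(-3 \right)} \right)} = 2 \sqrt{2} \left(- \frac{1}{-7 + 9 \left(-16 + 8 \left(-3\right)\right)}\right) = 2 \sqrt{2} \left(- \frac{1}{-7 + 9 \left(-16 - 24\right)}\right) = 2 \sqrt{2} \left(- \frac{1}{-7 + 9 \left(-40\right)}\right) = 2 \sqrt{2} \left(- \frac{1}{-7 - 360}\right) = 2 \sqrt{2} \left(- \frac{1}{-367}\right) = 2 \sqrt{2} \left(\left(-1\right) \left(- \frac{1}{367}\right)\right) = 2 \sqrt{2} \cdot \frac{1}{367} = \frac{2 \sqrt{2}}{367}$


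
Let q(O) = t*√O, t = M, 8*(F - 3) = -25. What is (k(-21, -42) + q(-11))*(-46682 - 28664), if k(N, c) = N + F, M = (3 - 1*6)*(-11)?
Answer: 6366737/4 - 2486418*I*√11 ≈ 1.5917e+6 - 8.2465e+6*I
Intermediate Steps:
F = -⅛ (F = 3 + (⅛)*(-25) = 3 - 25/8 = -⅛ ≈ -0.12500)
M = 33 (M = (3 - 6)*(-11) = -3*(-11) = 33)
t = 33
q(O) = 33*√O
k(N, c) = -⅛ + N (k(N, c) = N - ⅛ = -⅛ + N)
(k(-21, -42) + q(-11))*(-46682 - 28664) = ((-⅛ - 21) + 33*√(-11))*(-46682 - 28664) = (-169/8 + 33*(I*√11))*(-75346) = (-169/8 + 33*I*√11)*(-75346) = 6366737/4 - 2486418*I*√11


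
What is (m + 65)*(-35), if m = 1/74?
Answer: -168385/74 ≈ -2275.5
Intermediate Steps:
m = 1/74 ≈ 0.013514
(m + 65)*(-35) = (1/74 + 65)*(-35) = (4811/74)*(-35) = -168385/74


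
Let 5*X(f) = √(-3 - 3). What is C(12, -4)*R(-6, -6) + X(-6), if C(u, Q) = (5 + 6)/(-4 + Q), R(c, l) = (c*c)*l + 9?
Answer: 2277/8 + I*√6/5 ≈ 284.63 + 0.4899*I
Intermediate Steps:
R(c, l) = 9 + l*c² (R(c, l) = c²*l + 9 = l*c² + 9 = 9 + l*c²)
X(f) = I*√6/5 (X(f) = √(-3 - 3)/5 = √(-6)/5 = (I*√6)/5 = I*√6/5)
C(u, Q) = 11/(-4 + Q)
C(12, -4)*R(-6, -6) + X(-6) = (11/(-4 - 4))*(9 - 6*(-6)²) + I*√6/5 = (11/(-8))*(9 - 6*36) + I*√6/5 = (11*(-⅛))*(9 - 216) + I*√6/5 = -11/8*(-207) + I*√6/5 = 2277/8 + I*√6/5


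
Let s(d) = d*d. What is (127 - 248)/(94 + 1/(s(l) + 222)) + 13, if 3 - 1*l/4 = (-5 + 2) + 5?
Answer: 262051/22373 ≈ 11.713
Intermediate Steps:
l = 4 (l = 12 - 4*((-5 + 2) + 5) = 12 - 4*(-3 + 5) = 12 - 4*2 = 12 - 8 = 4)
s(d) = d**2
(127 - 248)/(94 + 1/(s(l) + 222)) + 13 = (127 - 248)/(94 + 1/(4**2 + 222)) + 13 = -121/(94 + 1/(16 + 222)) + 13 = -121/(94 + 1/238) + 13 = -121/22373/238 + 13 = -121*238/22373 + 13 = -28798/22373 + 13 = 262051/22373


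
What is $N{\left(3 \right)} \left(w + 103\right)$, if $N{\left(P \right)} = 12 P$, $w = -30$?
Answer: $2628$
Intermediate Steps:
$N{\left(3 \right)} \left(w + 103\right) = 12 \cdot 3 \left(-30 + 103\right) = 36 \cdot 73 = 2628$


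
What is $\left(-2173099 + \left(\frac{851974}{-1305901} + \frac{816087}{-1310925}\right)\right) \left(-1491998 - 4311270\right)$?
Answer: $\frac{7196465361369017059979472}{570646089475} \approx 1.2611 \cdot 10^{13}$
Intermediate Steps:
$\left(-2173099 + \left(\frac{851974}{-1305901} + \frac{816087}{-1310925}\right)\right) \left(-1491998 - 4311270\right) = \left(-2173099 + \left(851974 \left(- \frac{1}{1305901}\right) + 816087 \left(- \frac{1}{1310925}\right)\right)\right) \left(-5803268\right) = \left(-2173099 - \frac{727534281779}{570646089475}\right) \left(-5803268\right) = \left(- \frac{1240071173926314804}{570646089475}\right) \left(-5803268\right) = \frac{7196465361369017059979472}{570646089475}$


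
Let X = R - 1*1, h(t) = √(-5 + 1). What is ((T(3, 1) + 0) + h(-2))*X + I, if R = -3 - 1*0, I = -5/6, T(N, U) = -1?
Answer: 19/6 - 8*I ≈ 3.1667 - 8.0*I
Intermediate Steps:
I = -⅚ (I = -5*⅙ = -⅚ ≈ -0.83333)
R = -3 (R = -3 + 0 = -3)
h(t) = 2*I (h(t) = √(-4) = 2*I)
X = -4 (X = -3 - 1*1 = -3 - 1 = -4)
((T(3, 1) + 0) + h(-2))*X + I = ((-1 + 0) + 2*I)*(-4) - ⅚ = (-1 + 2*I)*(-4) - ⅚ = (4 - 8*I) - ⅚ = 19/6 - 8*I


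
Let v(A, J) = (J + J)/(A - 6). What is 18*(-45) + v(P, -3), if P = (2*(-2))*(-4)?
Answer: -4053/5 ≈ -810.60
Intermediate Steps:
P = 16 (P = -4*(-4) = 16)
v(A, J) = 2*J/(-6 + A) (v(A, J) = (2*J)/(-6 + A) = 2*J/(-6 + A))
18*(-45) + v(P, -3) = 18*(-45) + 2*(-3)/(-6 + 16) = -810 + 2*(-3)/10 = -810 + 2*(-3)*(⅒) = -810 - ⅗ = -4053/5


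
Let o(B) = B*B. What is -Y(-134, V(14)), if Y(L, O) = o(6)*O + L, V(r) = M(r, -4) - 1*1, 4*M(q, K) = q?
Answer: 44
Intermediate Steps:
M(q, K) = q/4
o(B) = B²
V(r) = -1 + r/4 (V(r) = r/4 - 1*1 = r/4 - 1 = -1 + r/4)
Y(L, O) = L + 36*O (Y(L, O) = 6²*O + L = 36*O + L = L + 36*O)
-Y(-134, V(14)) = -(-134 + 36*(-1 + (¼)*14)) = -(-134 + 36*(-1 + 7/2)) = -(-134 + 36*(5/2)) = -(-134 + 90) = -1*(-44) = 44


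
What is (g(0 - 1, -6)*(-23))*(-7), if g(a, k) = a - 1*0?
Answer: -161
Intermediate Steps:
g(a, k) = a (g(a, k) = a + 0 = a)
(g(0 - 1, -6)*(-23))*(-7) = ((0 - 1)*(-23))*(-7) = -1*(-23)*(-7) = 23*(-7) = -161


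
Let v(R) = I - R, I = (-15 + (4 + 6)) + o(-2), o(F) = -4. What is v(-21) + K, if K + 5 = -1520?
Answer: -1513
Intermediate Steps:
K = -1525 (K = -5 - 1520 = -1525)
I = -9 (I = (-15 + (4 + 6)) - 4 = (-15 + 10) - 4 = -5 - 4 = -9)
v(R) = -9 - R
v(-21) + K = (-9 - 1*(-21)) - 1525 = (-9 + 21) - 1525 = 12 - 1525 = -1513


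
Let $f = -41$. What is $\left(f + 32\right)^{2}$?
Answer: $81$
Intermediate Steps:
$\left(f + 32\right)^{2} = \left(-41 + 32\right)^{2} = \left(-9\right)^{2} = 81$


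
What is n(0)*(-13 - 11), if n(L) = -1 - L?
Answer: 24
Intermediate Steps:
n(0)*(-13 - 11) = (-1 - 1*0)*(-13 - 11) = (-1 + 0)*(-24) = -1*(-24) = 24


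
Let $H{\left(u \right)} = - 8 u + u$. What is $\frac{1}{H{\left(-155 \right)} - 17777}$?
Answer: $- \frac{1}{16692} \approx -5.9909 \cdot 10^{-5}$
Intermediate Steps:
$H{\left(u \right)} = - 7 u$
$\frac{1}{H{\left(-155 \right)} - 17777} = \frac{1}{\left(-7\right) \left(-155\right) - 17777} = \frac{1}{1085 - 17777} = \frac{1}{-16692} = - \frac{1}{16692}$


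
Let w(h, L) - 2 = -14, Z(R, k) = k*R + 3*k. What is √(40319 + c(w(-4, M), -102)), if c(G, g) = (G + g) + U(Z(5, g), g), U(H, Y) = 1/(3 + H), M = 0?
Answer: 2*√6643564458/813 ≈ 200.51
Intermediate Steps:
Z(R, k) = 3*k + R*k (Z(R, k) = R*k + 3*k = 3*k + R*k)
w(h, L) = -12 (w(h, L) = 2 - 14 = -12)
c(G, g) = G + g + 1/(3 + 8*g) (c(G, g) = (G + g) + 1/(3 + g*(3 + 5)) = (G + g) + 1/(3 + g*8) = (G + g) + 1/(3 + 8*g) = G + g + 1/(3 + 8*g))
√(40319 + c(w(-4, M), -102)) = √(40319 + (1 + (3 + 8*(-102))*(-12 - 102))/(3 + 8*(-102))) = √(40319 + (1 + (3 - 816)*(-114))/(3 - 816)) = √(40319 + (1 - 813*(-114))/(-813)) = √(40319 - (1 + 92682)/813) = √(40319 - 1/813*92683) = √(40319 - 92683/813) = √(32686664/813) = 2*√6643564458/813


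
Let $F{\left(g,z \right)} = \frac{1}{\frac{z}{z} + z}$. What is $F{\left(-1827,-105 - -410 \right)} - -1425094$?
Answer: $\frac{436078765}{306} \approx 1.4251 \cdot 10^{6}$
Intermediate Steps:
$F{\left(g,z \right)} = \frac{1}{1 + z}$
$F{\left(-1827,-105 - -410 \right)} - -1425094 = \frac{1}{1 - -305} - -1425094 = \frac{1}{1 + \left(-105 + 410\right)} + 1425094 = \frac{1}{1 + 305} + 1425094 = \frac{1}{306} + 1425094 = \frac{436078765}{306}$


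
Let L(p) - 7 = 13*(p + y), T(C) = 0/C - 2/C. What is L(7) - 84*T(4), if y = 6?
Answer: 218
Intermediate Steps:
T(C) = -2/C (T(C) = 0 - 2/C = -2/C)
L(p) = 85 + 13*p (L(p) = 7 + 13*(p + 6) = 7 + 13*(6 + p) = 7 + (78 + 13*p) = 85 + 13*p)
L(7) - 84*T(4) = (85 + 13*7) - (-168)/4 = (85 + 91) - (-168)/4 = 176 - 84*(-½) = 176 + 42 = 218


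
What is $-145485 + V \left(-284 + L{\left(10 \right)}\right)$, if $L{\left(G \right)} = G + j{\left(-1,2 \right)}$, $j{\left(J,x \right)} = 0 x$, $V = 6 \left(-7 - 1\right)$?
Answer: $-132333$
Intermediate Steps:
$V = -48$ ($V = 6 \left(-8\right) = -48$)
$j{\left(J,x \right)} = 0$
$L{\left(G \right)} = G$ ($L{\left(G \right)} = G + 0 = G$)
$-145485 + V \left(-284 + L{\left(10 \right)}\right) = -145485 - 48 \left(-284 + 10\right) = -145485 - -13152 = -145485 + 13152 = -132333$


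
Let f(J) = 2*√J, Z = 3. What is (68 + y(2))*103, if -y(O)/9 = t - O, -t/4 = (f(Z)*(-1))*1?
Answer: 8858 - 7416*√3 ≈ -3986.9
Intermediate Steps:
t = 8*√3 (t = -4*(2*√3)*(-1) = -4*(-2*√3) = -(-8)*√3 = 8*√3 ≈ 13.856)
y(O) = -72*√3 + 9*O (y(O) = -9*(8*√3 - O) = -9*(-O + 8*√3) = -72*√3 + 9*O)
(68 + y(2))*103 = (68 + (-72*√3 + 9*2))*103 = (68 + (-72*√3 + 18))*103 = (68 + (18 - 72*√3))*103 = (86 - 72*√3)*103 = 8858 - 7416*√3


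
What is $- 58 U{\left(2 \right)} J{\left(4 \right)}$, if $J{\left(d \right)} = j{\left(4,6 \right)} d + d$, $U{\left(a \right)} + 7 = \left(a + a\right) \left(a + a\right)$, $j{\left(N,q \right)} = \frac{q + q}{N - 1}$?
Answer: $-10440$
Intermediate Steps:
$j{\left(N,q \right)} = \frac{2 q}{-1 + N}$
$U{\left(a \right)} = -7 + 4 a^{2}$ ($U{\left(a \right)} = -7 + \left(a + a\right) \left(a + a\right) = -7 + 2 a 2 a = -7 + 4 a^{2}$)
$J{\left(d \right)} = 5 d$ ($J{\left(d \right)} = 2 \cdot 6 \frac{1}{-1 + 4} d + d = 2 \cdot 6 \cdot \frac{1}{3} d + d = 4 d + d = 5 d$)
$- 58 U{\left(2 \right)} J{\left(4 \right)} = - 58 \left(-7 + 4 \cdot 2^{2}\right) 5 \cdot 4 = - 58 \left(-7 + 4 \cdot 4\right) 20 = - 58 \left(-7 + 16\right) 20 = \left(-58\right) 9 \cdot 20 = \left(-522\right) 20 = -10440$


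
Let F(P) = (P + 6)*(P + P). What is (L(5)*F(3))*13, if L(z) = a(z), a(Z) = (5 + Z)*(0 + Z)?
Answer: 35100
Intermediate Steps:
a(Z) = Z*(5 + Z) (a(Z) = (5 + Z)*Z = Z*(5 + Z))
L(z) = z*(5 + z)
F(P) = 2*P*(6 + P) (F(P) = (6 + P)*(2*P) = 2*P*(6 + P))
(L(5)*F(3))*13 = ((5*(5 + 5))*(2*3*(6 + 3)))*13 = ((5*10)*(2*3*9))*13 = (50*54)*13 = 2700*13 = 35100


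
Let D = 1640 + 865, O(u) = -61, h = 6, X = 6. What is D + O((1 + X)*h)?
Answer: 2444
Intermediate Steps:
D = 2505
D + O((1 + X)*h) = 2505 - 61 = 2444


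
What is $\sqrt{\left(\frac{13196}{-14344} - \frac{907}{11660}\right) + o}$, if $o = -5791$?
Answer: $\frac{i \sqrt{5230469850713195}}{950290} \approx 76.105 i$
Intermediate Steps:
$\sqrt{\left(\frac{13196}{-14344} - \frac{907}{11660}\right) + o} = \sqrt{\left(\frac{13196}{-14344} - \frac{907}{11660}\right) - 5791} = \sqrt{\left(13196 \left(- \frac{1}{14344}\right) - \frac{907}{11660}\right) - 5791} = \sqrt{\left(- \frac{3299}{3586} - \frac{907}{11660}\right) - 5791} = \sqrt{- \frac{1896311}{1900580} - 5791} = \sqrt{- \frac{11008155091}{1900580}} = \frac{i \sqrt{5230469850713195}}{950290}$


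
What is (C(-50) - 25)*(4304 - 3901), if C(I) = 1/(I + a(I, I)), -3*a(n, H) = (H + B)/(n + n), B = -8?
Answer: -75915125/7529 ≈ -10083.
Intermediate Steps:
a(n, H) = -(-8 + H)/(6*n) (a(n, H) = -(H - 8)/(3*(n + n)) = -(-8 + H)/(3*(2*n)) = -(-8 + H)*1/(2*n)/3 = -(-8 + H)/(6*n))
C(I) = 1/(I + (8 - I)/(6*I))
(C(-50) - 25)*(4304 - 3901) = (6*(-50)/(8 - 1*(-50) + 6*(-50)²) - 25)*(4304 - 3901) = (6*(-50)/(8 + 50 + 6*2500) - 25)*403 = (6*(-50)/(8 + 50 + 15000) - 25)*403 = (6*(-50)/15058 - 25)*403 = (6*(-50)*(1/15058) - 25)*403 = (-150/7529 - 25)*403 = -188375/7529*403 = -75915125/7529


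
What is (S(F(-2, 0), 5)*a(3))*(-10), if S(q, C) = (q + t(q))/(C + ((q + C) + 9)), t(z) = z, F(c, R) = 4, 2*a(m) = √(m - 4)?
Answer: -40*I/23 ≈ -1.7391*I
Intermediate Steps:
a(m) = √(-4 + m)/2 (a(m) = √(m - 4)/2 = √(-4 + m)/2)
S(q, C) = 2*q/(9 + q + 2*C) (S(q, C) = (q + q)/(C + ((q + C) + 9)) = (2*q)/(C + ((C + q) + 9)) = (2*q)/(C + (9 + C + q)) = (2*q)/(9 + q + 2*C) = 2*q/(9 + q + 2*C))
(S(F(-2, 0), 5)*a(3))*(-10) = ((2*4/(9 + 4 + 2*5))*(√(-4 + 3)/2))*(-10) = ((2*4/(9 + 4 + 10))*(√(-1)/2))*(-10) = ((2*4/23)*(I/2))*(-10) = ((2*4*(1/23))*(I/2))*(-10) = (8*(I/2)/23)*(-10) = (4*I/23)*(-10) = -40*I/23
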